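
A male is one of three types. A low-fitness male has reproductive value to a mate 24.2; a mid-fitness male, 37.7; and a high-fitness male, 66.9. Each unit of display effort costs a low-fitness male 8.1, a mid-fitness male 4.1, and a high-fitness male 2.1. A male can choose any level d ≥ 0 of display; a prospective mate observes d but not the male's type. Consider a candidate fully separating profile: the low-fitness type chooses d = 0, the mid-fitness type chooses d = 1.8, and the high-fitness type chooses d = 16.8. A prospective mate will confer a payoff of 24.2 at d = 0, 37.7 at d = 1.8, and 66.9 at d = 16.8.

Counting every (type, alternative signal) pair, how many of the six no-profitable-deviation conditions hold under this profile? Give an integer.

5

High-fitness (own payoff 66.9 − 2.1×16.8 = 31.62): to d=0 gives 24.2 → no gain ✓; to d=1.8 gives 37.7 − 2.1×1.8 = 33.92 → profitable ✗.
Mid-fitness (own payoff 37.7 − 4.1×1.8 = 30.32): to d=0 gives 24.2 → no gain ✓; to d=16.8 gives 66.9 − 4.1×16.8 = -1.98 → no gain ✓.
Low-fitness (own payoff 24.2): to d=1.8 gives 37.7 − 8.1×1.8 = 23.12 → no gain ✓; to d=16.8 gives 66.9 − 8.1×16.8 = -69.18 → no gain ✓.
5 of the 6 constraints hold; not an equilibrium.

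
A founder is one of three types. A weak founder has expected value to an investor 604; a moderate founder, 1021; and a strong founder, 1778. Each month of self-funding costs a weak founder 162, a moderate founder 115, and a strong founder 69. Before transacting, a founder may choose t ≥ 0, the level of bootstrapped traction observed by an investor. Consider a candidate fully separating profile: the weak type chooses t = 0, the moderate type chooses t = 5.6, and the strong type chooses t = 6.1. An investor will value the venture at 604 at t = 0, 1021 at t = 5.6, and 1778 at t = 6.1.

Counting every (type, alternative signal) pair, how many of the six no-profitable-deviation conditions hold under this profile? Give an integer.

Weak (own payoff 604): to t=5.6 gives 1021 − 162×5.6 = 113.8 → no gain ✓; to t=6.1 gives 1778 − 162×6.1 = 789.8 → profitable ✗.
Moderate (own payoff 1021 − 115×5.6 = 377): to t=0 gives 604 → profitable ✗; to t=6.1 gives 1778 − 115×6.1 = 1076.5 → profitable ✗.
Strong (own payoff 1778 − 69×6.1 = 1357.1): to t=0 gives 604 → no gain ✓; to t=5.6 gives 1021 − 69×5.6 = 634.6 → no gain ✓.
3 of the 6 constraints hold; not an equilibrium.

3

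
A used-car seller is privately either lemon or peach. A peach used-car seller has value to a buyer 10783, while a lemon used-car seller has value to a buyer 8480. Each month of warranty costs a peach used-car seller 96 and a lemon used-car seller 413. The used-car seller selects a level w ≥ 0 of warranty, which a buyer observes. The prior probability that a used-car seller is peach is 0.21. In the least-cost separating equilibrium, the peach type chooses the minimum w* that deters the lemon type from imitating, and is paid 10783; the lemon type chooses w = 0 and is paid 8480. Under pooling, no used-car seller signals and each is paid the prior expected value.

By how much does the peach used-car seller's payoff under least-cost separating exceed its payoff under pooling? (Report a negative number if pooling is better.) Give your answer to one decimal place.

1284.0

Least-cost separating signal: w* solves 8480 = 10783 − 413·w*, so w* = (10783 − 8480)/413 ≈ 5.5763.
Peach type's separating payoff: 10783 − 96 × w* = 10783 − 96 × (10783 − 8480)/413 = 10783 − 221088/413 ≈ 10247.678.
Pooling payoff: 0.21 × 10783 + 0.79 × 8480 = 8963.63.
Difference: 10247.678 − 8963.63 = 1284.048, i.e. 1284.0 to one decimal place.
The peach type prefers to separate.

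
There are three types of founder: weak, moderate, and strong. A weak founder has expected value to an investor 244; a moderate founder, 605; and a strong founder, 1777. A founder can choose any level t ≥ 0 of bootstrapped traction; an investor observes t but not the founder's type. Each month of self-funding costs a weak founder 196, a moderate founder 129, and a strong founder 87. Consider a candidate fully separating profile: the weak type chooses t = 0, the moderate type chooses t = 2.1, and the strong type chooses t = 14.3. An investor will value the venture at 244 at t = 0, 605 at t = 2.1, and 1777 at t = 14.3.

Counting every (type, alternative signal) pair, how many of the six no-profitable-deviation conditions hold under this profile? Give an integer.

Moderate (own payoff 605 − 129×2.1 = 334.1): to t=0 gives 244 → no gain ✓; to t=14.3 gives 1777 − 129×14.3 = -67.7 → no gain ✓.
Weak (own payoff 244): to t=2.1 gives 605 − 196×2.1 = 193.4 → no gain ✓; to t=14.3 gives 1777 − 196×14.3 = -1025.8 → no gain ✓.
Strong (own payoff 1777 − 87×14.3 = 532.9): to t=0 gives 244 → no gain ✓; to t=2.1 gives 605 − 87×2.1 = 422.3 → no gain ✓.
6 of the 6 constraints hold; this profile is a separating equilibrium.

6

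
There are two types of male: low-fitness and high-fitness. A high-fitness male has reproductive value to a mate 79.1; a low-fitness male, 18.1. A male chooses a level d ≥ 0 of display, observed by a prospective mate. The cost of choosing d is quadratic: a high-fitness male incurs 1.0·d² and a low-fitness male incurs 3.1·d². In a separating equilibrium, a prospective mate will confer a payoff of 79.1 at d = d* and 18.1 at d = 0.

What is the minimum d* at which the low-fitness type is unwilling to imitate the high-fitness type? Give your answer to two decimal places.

The low-fitness type at d = 0 receives 18.1; imitating at d* yields 79.1 − 3.1·d*².
Indifference: 18.1 = 79.1 − 3.1·d*², so d*² = (79.1 − 18.1) / 3.1 ≈ 19.6774.
d* = √19.6774 ≈ 4.44.

4.44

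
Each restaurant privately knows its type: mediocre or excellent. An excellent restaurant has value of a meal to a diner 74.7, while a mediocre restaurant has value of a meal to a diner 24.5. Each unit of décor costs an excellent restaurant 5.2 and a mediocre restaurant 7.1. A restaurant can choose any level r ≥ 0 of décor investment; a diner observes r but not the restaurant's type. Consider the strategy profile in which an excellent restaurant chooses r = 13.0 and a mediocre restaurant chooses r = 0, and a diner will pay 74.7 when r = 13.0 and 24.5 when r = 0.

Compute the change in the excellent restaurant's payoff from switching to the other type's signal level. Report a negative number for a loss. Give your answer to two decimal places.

Playing r = 13.0 the excellent restaurant receives 74.7 − 5.2 × 13.0 = 7.1.
Deviating to r = 0 yields 24.5 instead.
Gain from deviating: 24.5 − 7.1 = 17.40.
The gain is positive, so the excellent type's incentive-compatibility constraint is violated — this profile is not a separating equilibrium.

17.40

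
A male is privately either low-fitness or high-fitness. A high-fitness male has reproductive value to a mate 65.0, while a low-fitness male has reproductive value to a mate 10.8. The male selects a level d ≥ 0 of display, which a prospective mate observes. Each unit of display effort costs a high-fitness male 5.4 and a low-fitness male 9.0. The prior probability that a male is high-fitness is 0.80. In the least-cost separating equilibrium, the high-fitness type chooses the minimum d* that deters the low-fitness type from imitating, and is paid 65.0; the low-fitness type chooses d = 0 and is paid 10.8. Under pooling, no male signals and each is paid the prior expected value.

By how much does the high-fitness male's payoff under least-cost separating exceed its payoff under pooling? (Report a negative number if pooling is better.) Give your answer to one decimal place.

Least-cost separating signal: d* solves 10.8 = 65.0 − 9.0·d*, so d* = (65.0 − 10.8)/9.0 ≈ 6.0222.
High-fitness type's separating payoff: 65.0 − 5.4 × d* = 65.0 − 5.4 × (65.0 − 10.8)/9.0 = 65.0 − 292.68/9.0 = 32.48.
Pooling payoff: 0.80 × 65.0 + 0.20 × 10.8 = 54.16.
Difference: 32.48 − 54.16 = -21.68, i.e. -21.7 to one decimal place.
The high-fitness type would prefer the pooling outcome.

-21.7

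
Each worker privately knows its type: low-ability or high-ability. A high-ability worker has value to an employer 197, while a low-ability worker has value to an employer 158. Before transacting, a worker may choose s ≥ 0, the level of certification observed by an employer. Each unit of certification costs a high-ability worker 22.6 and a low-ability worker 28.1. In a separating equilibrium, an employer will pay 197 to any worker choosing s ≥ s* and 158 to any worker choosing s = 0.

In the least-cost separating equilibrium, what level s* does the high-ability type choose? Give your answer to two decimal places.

1.39

A low-ability worker choosing s = 0 receives 158.
Imitating at s* instead would pay 197 at cost 28.1·s*, netting 197 − 28.1·s*.
Indifference: 158 = 197 − 28.1·s*, so s* = (197 − 158) / 28.1 ≈ 1.39.
This is the low-ability type's binding incentive-compatibility constraint; any s ≥ 1.39 sustains separation on that side.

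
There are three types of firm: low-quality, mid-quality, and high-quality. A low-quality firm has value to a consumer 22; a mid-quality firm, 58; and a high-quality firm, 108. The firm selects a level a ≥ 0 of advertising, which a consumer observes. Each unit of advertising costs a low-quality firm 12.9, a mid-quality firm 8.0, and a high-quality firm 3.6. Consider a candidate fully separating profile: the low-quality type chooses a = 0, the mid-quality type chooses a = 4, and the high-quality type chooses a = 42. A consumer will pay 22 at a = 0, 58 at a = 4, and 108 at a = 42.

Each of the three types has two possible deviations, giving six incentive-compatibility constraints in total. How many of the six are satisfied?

High-quality (own payoff 108 − 3.6×42 = -43.2): to a=0 gives 22 → profitable ✗; to a=4 gives 58 − 3.6×4 = 43.6 → profitable ✗.
Low-quality (own payoff 22): to a=4 gives 58 − 12.9×4 = 6.4 → no gain ✓; to a=42 gives 108 − 12.9×42 = -433.8 → no gain ✓.
Mid-quality (own payoff 58 − 8.0×4 = 26): to a=0 gives 22 → no gain ✓; to a=42 gives 108 − 8.0×42 = -228 → no gain ✓.
4 of the 6 constraints hold; not an equilibrium.

4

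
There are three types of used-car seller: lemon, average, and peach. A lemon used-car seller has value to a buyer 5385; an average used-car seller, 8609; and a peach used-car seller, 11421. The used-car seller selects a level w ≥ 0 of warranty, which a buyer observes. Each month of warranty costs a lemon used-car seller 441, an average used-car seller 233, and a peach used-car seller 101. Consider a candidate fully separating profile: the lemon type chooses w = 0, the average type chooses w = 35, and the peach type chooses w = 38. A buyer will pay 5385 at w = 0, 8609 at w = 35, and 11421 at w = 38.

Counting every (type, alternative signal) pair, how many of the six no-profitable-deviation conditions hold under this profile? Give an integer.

Peach (own payoff 11421 − 101×38 = 7583): to w=0 gives 5385 → no gain ✓; to w=35 gives 8609 − 101×35 = 5074 → no gain ✓.
Average (own payoff 8609 − 233×35 = 454): to w=0 gives 5385 → profitable ✗; to w=38 gives 11421 − 233×38 = 2567 → profitable ✗.
Lemon (own payoff 5385): to w=35 gives 8609 − 441×35 = -6826 → no gain ✓; to w=38 gives 11421 − 441×38 = -5337 → no gain ✓.
4 of the 6 constraints hold; not an equilibrium.

4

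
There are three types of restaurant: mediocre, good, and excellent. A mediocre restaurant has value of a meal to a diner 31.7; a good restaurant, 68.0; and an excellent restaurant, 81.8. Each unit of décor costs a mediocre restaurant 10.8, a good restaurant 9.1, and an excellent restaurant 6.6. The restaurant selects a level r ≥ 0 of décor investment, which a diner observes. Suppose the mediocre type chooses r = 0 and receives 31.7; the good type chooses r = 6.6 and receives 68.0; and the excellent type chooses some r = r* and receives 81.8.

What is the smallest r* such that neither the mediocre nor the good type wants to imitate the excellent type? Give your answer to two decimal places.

Mediocre type (on-path payoff 31.7) won't mimic when 31.7 ≥ 81.8 − 10.8·r*, i.e. r* ≥ 4.64.
Good type (on-path payoff 68.0 − 9.1×6.6 = 7.94) won't mimic when 7.94 ≥ 81.8 − 9.1·r*, i.e. r* ≥ 8.12.
Both must hold, so r* = max(4.64, 8.12) = 8.12. The good type's constraint binds.

8.12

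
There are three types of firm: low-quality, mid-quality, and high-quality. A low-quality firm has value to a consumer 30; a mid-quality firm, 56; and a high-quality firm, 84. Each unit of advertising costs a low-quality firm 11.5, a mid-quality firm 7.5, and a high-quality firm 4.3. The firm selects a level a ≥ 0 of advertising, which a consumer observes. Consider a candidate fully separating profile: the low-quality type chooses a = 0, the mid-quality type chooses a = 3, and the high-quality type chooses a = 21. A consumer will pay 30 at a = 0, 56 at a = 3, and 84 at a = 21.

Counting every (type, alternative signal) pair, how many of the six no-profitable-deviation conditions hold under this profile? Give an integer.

4

Low-quality (own payoff 30): to a=3 gives 56 − 11.5×3 = 21.5 → no gain ✓; to a=21 gives 84 − 11.5×21 = -157.5 → no gain ✓.
Mid-quality (own payoff 56 − 7.5×3 = 33.5): to a=0 gives 30 → no gain ✓; to a=21 gives 84 − 7.5×21 = -73.5 → no gain ✓.
High-quality (own payoff 84 − 4.3×21 = -6.3): to a=0 gives 30 → profitable ✗; to a=3 gives 56 − 4.3×3 = 43.1 → profitable ✗.
4 of the 6 constraints hold; not an equilibrium.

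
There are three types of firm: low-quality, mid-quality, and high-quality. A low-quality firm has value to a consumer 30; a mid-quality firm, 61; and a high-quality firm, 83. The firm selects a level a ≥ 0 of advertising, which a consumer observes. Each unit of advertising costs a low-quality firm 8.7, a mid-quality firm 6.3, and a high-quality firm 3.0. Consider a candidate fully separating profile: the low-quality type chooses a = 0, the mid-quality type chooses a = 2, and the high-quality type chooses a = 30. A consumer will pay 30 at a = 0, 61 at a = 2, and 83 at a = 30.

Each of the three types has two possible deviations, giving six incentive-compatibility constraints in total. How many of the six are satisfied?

Mid-quality (own payoff 61 − 6.3×2 = 48.4): to a=0 gives 30 → no gain ✓; to a=30 gives 83 − 6.3×30 = -106 → no gain ✓.
Low-quality (own payoff 30): to a=2 gives 61 − 8.7×2 = 43.6 → profitable ✗; to a=30 gives 83 − 8.7×30 = -178 → no gain ✓.
High-quality (own payoff 83 − 3.0×30 = -7): to a=0 gives 30 → profitable ✗; to a=2 gives 61 − 3.0×2 = 55 → profitable ✗.
3 of the 6 constraints hold; not an equilibrium.

3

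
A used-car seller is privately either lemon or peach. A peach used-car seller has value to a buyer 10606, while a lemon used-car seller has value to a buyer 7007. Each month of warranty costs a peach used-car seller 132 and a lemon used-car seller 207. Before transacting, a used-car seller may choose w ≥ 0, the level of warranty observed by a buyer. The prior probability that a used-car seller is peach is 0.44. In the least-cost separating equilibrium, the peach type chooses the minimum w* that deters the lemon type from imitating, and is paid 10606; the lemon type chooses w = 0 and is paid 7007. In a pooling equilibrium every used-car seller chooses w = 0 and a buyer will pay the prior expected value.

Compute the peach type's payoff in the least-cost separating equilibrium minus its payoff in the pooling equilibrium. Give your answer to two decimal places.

-279.57

Least-cost separating signal: w* solves 7007 = 10606 − 207·w*, so w* = (10606 − 7007)/207 ≈ 17.3865.
Peach type's separating payoff: 10606 − 132 × w* = 10606 − 132 × (10606 − 7007)/207 = 10606 − 475068/207 ≈ 8310.9855.
Pooling payoff: 0.44 × 10606 + 0.56 × 7007 = 8590.56.
Difference: 8310.9855 − 8590.56 = -279.5745, i.e. -279.57 to two decimal places.
The peach type would prefer the pooling outcome.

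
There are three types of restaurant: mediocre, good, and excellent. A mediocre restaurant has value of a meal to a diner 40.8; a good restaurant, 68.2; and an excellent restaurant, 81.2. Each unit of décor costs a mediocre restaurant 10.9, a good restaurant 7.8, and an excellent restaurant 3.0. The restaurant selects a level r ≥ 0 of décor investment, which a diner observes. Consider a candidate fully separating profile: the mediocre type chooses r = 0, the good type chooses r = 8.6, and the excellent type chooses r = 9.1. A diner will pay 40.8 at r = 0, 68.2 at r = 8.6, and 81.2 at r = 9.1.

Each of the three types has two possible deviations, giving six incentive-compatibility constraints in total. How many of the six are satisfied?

Mediocre (own payoff 40.8): to r=8.6 gives 68.2 − 10.9×8.6 = -25.54 → no gain ✓; to r=9.1 gives 81.2 − 10.9×9.1 = -17.99 → no gain ✓.
Good (own payoff 68.2 − 7.8×8.6 = 1.12): to r=0 gives 40.8 → profitable ✗; to r=9.1 gives 81.2 − 7.8×9.1 = 10.22 → profitable ✗.
Excellent (own payoff 81.2 − 3.0×9.1 = 53.9): to r=0 gives 40.8 → no gain ✓; to r=8.6 gives 68.2 − 3.0×8.6 = 42.4 → no gain ✓.
4 of the 6 constraints hold; not an equilibrium.

4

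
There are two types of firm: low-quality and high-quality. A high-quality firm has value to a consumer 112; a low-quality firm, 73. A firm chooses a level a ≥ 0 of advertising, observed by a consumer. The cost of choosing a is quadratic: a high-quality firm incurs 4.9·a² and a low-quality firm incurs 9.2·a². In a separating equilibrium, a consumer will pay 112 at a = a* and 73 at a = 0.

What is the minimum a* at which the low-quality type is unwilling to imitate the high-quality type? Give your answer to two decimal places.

2.06

The low-quality type at a = 0 receives 73; imitating at a* yields 112 − 9.2·a*².
Indifference: 73 = 112 − 9.2·a*², so a*² = (112 − 73) / 9.2 ≈ 4.2391.
a* = √4.2391 ≈ 2.06.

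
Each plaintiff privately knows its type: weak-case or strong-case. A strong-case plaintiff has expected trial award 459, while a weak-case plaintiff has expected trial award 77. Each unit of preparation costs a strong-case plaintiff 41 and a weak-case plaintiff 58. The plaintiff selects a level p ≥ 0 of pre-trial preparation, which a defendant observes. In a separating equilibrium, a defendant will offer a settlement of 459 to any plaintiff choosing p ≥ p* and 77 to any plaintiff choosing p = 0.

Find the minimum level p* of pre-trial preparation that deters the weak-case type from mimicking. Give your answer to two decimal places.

6.59

A weak-case plaintiff choosing p = 0 receives 77.
Imitating at p* instead would pay 459 at cost 58·p*, netting 459 − 58·p*.
Indifference: 77 = 459 − 58·p*, so p* = (459 − 77) / 58 ≈ 6.59.
At p* the weak-case type's incentive constraint just binds; the strong-case type strictly prefers p* since its per-unit cost is lower.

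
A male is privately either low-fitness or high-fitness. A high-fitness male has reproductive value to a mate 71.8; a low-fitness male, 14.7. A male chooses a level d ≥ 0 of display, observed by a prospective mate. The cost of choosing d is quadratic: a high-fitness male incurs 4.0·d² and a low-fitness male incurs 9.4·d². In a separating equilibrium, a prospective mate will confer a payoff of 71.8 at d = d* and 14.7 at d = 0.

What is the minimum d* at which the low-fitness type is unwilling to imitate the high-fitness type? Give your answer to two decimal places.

The low-fitness type at d = 0 receives 14.7; imitating at d* yields 71.8 − 9.4·d*².
Indifference: 14.7 = 71.8 − 9.4·d*², so d*² = (71.8 − 14.7) / 9.4 ≈ 6.0745.
d* = √6.0745 ≈ 2.46.

2.46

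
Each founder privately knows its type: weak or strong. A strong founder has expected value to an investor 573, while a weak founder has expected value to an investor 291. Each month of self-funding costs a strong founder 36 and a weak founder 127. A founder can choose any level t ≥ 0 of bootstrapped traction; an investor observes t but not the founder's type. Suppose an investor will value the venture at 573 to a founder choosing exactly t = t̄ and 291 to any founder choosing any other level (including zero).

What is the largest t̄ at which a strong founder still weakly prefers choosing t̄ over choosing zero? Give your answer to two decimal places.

Choosing t̄ yields the strong type 573 − 36·t̄; choosing zero yields 291.
The strong type is indifferent at 573 − 36·t̄ = 291, i.e. t̄ = (573 − 291) / 36 ≈ 7.83.
For any t̄ above 7.83 the strong type would rather pool at zero, so separation collapses.

7.83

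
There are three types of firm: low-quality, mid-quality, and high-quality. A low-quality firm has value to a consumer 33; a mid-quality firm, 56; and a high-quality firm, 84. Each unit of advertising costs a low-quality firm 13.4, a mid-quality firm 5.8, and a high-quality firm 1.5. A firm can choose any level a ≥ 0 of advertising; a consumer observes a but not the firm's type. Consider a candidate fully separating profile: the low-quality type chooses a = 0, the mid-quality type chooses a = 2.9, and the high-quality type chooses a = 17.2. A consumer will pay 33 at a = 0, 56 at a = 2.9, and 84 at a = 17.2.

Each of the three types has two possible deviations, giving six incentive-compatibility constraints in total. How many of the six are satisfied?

Mid-quality (own payoff 56 − 5.8×2.9 = 39.18): to a=0 gives 33 → no gain ✓; to a=17.2 gives 84 − 5.8×17.2 = -15.76 → no gain ✓.
High-quality (own payoff 84 − 1.5×17.2 = 58.2): to a=0 gives 33 → no gain ✓; to a=2.9 gives 56 − 1.5×2.9 = 51.65 → no gain ✓.
Low-quality (own payoff 33): to a=2.9 gives 56 − 13.4×2.9 = 17.14 → no gain ✓; to a=17.2 gives 84 − 13.4×17.2 = -146.48 → no gain ✓.
6 of the 6 constraints hold; this profile is a separating equilibrium.

6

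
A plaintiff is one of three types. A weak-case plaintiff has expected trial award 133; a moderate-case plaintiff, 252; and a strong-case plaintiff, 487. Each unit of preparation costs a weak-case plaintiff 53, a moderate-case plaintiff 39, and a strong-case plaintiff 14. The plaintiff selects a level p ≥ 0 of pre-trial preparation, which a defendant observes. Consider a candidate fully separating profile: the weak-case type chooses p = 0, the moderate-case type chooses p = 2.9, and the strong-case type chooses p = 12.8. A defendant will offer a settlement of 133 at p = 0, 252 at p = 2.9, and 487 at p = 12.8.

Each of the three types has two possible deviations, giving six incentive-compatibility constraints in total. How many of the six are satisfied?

Moderate-case (own payoff 252 − 39×2.9 = 138.9): to p=0 gives 133 → no gain ✓; to p=12.8 gives 487 − 39×12.8 = -12.2 → no gain ✓.
Strong-case (own payoff 487 − 14×12.8 = 307.8): to p=0 gives 133 → no gain ✓; to p=2.9 gives 252 − 14×2.9 = 211.4 → no gain ✓.
Weak-case (own payoff 133): to p=2.9 gives 252 − 53×2.9 = 98.3 → no gain ✓; to p=12.8 gives 487 − 53×12.8 = -191.4 → no gain ✓.
6 of the 6 constraints hold; this profile is a separating equilibrium.

6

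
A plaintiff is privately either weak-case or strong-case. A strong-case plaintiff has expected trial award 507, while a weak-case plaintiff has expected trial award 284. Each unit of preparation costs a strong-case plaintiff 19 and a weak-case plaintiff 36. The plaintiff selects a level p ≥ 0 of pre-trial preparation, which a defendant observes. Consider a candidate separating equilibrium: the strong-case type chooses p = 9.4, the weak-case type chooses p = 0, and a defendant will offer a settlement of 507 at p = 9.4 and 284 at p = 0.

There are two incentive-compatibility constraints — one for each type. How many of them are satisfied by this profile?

Strong-case type: signal → 507 − 19 × 9.4 = 328.4; deviate to 0 → 284. IC holds (328.4 ≥ 284).
Weak-case type: stay at 0 → 284; mimic → 507 − 36 × 9.4 = 168.6. IC holds (284 ≥ 168.6).
2 of 2 constraints hold, so this is a separating equilibrium.

2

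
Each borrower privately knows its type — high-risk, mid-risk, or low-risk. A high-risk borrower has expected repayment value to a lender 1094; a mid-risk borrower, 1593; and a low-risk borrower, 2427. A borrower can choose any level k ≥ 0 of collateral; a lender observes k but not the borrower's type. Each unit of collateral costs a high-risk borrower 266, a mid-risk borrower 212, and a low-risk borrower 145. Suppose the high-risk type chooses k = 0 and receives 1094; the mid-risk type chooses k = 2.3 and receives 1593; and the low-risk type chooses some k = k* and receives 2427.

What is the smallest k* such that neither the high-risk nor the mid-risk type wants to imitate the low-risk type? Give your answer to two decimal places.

High-risk type (on-path payoff 1094) won't mimic when 1094 ≥ 2427 − 266·k*, i.e. k* ≥ 5.01.
Mid-risk type (on-path payoff 1593 − 212×2.3 = 1105.4) won't mimic when 1105.4 ≥ 2427 − 212·k*, i.e. k* ≥ 6.23.
Both must hold, so k* = max(5.01, 6.23) = 6.23. The mid-risk type's constraint binds.

6.23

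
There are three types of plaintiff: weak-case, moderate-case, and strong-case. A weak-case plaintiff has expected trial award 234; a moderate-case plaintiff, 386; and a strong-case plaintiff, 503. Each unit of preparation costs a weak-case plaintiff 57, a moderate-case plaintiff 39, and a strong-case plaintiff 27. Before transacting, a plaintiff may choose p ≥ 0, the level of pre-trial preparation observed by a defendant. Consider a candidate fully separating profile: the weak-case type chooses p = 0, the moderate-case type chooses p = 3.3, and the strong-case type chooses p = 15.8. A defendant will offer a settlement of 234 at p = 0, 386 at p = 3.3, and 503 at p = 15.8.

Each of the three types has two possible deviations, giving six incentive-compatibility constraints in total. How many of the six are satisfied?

4

Moderate-case (own payoff 386 − 39×3.3 = 257.3): to p=0 gives 234 → no gain ✓; to p=15.8 gives 503 − 39×15.8 = -113.2 → no gain ✓.
Weak-case (own payoff 234): to p=3.3 gives 386 − 57×3.3 = 197.9 → no gain ✓; to p=15.8 gives 503 − 57×15.8 = -397.6 → no gain ✓.
Strong-case (own payoff 503 − 27×15.8 = 76.4): to p=0 gives 234 → profitable ✗; to p=3.3 gives 386 − 27×3.3 = 296.9 → profitable ✗.
4 of the 6 constraints hold; not an equilibrium.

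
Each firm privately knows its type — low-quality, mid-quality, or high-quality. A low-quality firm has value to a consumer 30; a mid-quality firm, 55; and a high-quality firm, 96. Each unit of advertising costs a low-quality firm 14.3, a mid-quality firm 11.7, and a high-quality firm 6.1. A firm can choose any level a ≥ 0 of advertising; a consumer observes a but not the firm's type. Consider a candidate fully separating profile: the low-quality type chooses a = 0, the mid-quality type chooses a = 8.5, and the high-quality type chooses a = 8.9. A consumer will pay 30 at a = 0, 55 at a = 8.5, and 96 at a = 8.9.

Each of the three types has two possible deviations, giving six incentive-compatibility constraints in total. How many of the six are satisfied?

Low-quality (own payoff 30): to a=8.5 gives 55 − 14.3×8.5 = -66.55 → no gain ✓; to a=8.9 gives 96 − 14.3×8.9 = -31.27 → no gain ✓.
Mid-quality (own payoff 55 − 11.7×8.5 = -44.45): to a=0 gives 30 → profitable ✗; to a=8.9 gives 96 − 11.7×8.9 = -8.13 → profitable ✗.
High-quality (own payoff 96 − 6.1×8.9 = 41.71): to a=0 gives 30 → no gain ✓; to a=8.5 gives 55 − 6.1×8.5 = 3.15 → no gain ✓.
4 of the 6 constraints hold; not an equilibrium.

4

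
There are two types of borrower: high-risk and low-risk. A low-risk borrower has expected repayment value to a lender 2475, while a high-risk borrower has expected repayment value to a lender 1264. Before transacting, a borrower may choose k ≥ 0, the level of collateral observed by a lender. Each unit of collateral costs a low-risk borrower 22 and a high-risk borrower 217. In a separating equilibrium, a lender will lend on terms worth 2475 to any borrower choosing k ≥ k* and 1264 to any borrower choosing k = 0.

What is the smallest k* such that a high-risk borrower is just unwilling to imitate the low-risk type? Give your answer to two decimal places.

A high-risk borrower choosing k = 0 receives 1264.
Imitating at k* instead would pay 2475 at cost 217·k*, netting 2475 − 217·k*.
Indifference: 1264 = 2475 − 217·k*, so k* = (2475 − 1264) / 217 ≈ 5.58.
At k* the high-risk type's incentive constraint just binds; the low-risk type strictly prefers k* since its per-unit cost is lower.

5.58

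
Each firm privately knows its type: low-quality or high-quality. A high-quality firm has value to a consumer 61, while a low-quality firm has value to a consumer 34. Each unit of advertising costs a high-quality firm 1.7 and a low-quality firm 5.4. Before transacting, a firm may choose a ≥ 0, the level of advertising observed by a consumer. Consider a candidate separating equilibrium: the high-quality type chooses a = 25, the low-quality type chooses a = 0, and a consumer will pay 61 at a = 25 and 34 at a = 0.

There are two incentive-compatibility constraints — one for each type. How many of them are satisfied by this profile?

Low-quality type: stay at 0 → 34; mimic → 61 − 5.4 × 25 = -74. IC holds (34 ≥ -74).
High-quality type: signal → 61 − 1.7 × 25 = 18.5; deviate to 0 → 34. IC fails (18.5 < 34).
1 of 2 constraints hold, so this profile is not an equilibrium.

1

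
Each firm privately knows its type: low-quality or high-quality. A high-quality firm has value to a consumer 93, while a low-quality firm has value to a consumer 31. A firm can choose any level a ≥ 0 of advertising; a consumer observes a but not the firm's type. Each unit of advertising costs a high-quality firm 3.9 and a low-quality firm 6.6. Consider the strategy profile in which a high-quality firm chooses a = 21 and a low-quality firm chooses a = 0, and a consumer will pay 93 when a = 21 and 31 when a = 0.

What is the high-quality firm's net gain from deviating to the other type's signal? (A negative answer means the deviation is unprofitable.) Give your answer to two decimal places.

19.90

Playing a = 21 the high-quality firm receives 93 − 3.9 × 21 = 11.1.
Deviating to a = 0 yields 31 instead.
Gain from deviating: 31 − 11.1 = 19.90.
The gain is positive, so the high-quality type's incentive-compatibility constraint is violated — this profile is not a separating equilibrium.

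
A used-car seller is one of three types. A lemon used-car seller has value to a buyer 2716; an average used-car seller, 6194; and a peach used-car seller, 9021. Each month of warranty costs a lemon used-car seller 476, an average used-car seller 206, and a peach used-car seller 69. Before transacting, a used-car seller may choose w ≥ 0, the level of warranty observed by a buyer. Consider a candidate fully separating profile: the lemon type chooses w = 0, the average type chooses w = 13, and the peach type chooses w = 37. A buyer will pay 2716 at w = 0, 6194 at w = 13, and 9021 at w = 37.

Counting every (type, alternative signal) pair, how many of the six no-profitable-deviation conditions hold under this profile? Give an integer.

6

Peach (own payoff 9021 − 69×37 = 6468): to w=0 gives 2716 → no gain ✓; to w=13 gives 6194 − 69×13 = 5297 → no gain ✓.
Lemon (own payoff 2716): to w=13 gives 6194 − 476×13 = 6 → no gain ✓; to w=37 gives 9021 − 476×37 = -8591 → no gain ✓.
Average (own payoff 6194 − 206×13 = 3516): to w=0 gives 2716 → no gain ✓; to w=37 gives 9021 − 206×37 = 1399 → no gain ✓.
6 of the 6 constraints hold; this profile is a separating equilibrium.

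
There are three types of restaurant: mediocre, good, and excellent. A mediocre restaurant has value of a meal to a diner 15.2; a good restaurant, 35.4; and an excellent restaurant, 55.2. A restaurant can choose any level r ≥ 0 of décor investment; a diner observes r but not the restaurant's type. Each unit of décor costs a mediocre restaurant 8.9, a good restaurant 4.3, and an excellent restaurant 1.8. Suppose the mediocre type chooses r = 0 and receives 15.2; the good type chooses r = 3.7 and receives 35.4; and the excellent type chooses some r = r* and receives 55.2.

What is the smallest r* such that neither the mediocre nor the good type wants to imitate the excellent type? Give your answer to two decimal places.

8.30

Good type (on-path payoff 35.4 − 4.3×3.7 = 19.49) won't mimic when 19.49 ≥ 55.2 − 4.3·r*, i.e. r* ≥ 8.30.
Mediocre type (on-path payoff 15.2) won't mimic when 15.2 ≥ 55.2 − 8.9·r*, i.e. r* ≥ 4.49.
Both must hold, so r* = max(4.49, 8.30) = 8.30. The good type's constraint binds.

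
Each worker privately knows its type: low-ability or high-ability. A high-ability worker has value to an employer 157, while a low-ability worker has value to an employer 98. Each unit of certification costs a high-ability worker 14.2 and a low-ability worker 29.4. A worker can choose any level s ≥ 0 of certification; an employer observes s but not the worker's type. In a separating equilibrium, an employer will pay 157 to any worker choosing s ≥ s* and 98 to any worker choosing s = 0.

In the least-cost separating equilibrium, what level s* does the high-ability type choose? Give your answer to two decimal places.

2.01

A low-ability worker choosing s = 0 receives 98.
Imitating at s* instead would pay 157 at cost 29.4·s*, netting 157 − 29.4·s*.
Indifference: 98 = 157 − 29.4·s*, so s* = (157 − 98) / 29.4 ≈ 2.01.
At s* the low-ability type's incentive constraint just binds; the high-ability type strictly prefers s* since its per-unit cost is lower.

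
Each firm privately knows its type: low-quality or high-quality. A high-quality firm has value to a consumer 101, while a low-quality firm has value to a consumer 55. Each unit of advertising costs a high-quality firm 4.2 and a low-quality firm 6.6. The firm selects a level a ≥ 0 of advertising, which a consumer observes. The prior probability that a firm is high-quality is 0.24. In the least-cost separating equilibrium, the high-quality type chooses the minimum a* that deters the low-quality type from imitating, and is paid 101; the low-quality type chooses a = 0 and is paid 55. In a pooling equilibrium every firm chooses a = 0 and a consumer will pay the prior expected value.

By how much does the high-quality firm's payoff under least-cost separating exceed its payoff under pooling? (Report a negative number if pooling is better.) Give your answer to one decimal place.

Least-cost separating signal: a* solves 55 = 101 − 6.6·a*, so a* = (101 − 55)/6.6 ≈ 6.9697.
High-quality type's separating payoff: 101 − 4.2 × a* = 101 − 4.2 × (101 − 55)/6.6 = 101 − 193.2/6.6 ≈ 71.727.
Pooling payoff: 0.24 × 101 + 0.76 × 55 = 66.04.
Difference: 71.727 − 66.04 = 5.687, i.e. 5.7 to one decimal place.
The high-quality type prefers to separate.

5.7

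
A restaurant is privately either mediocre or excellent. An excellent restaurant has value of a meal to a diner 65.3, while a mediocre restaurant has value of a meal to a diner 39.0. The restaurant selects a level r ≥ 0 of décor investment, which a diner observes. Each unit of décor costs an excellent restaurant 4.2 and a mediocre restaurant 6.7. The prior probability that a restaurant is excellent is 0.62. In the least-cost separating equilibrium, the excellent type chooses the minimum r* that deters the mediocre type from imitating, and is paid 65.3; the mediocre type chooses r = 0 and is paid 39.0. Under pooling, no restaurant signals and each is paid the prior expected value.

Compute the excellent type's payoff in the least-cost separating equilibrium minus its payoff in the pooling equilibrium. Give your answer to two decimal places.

-6.49

Least-cost separating signal: r* solves 39.0 = 65.3 − 6.7·r*, so r* = (65.3 − 39.0)/6.7 ≈ 3.9254.
Excellent type's separating payoff: 65.3 − 4.2 × r* = 65.3 − 4.2 × (65.3 − 39.0)/6.7 = 65.3 − 110.46/6.7 ≈ 48.8134.
Pooling payoff: 0.62 × 65.3 + 0.38 × 39.0 = 55.306.
Difference: 48.8134 − 55.306 = -6.4926, i.e. -6.49 to two decimal places.
The excellent type would prefer the pooling outcome.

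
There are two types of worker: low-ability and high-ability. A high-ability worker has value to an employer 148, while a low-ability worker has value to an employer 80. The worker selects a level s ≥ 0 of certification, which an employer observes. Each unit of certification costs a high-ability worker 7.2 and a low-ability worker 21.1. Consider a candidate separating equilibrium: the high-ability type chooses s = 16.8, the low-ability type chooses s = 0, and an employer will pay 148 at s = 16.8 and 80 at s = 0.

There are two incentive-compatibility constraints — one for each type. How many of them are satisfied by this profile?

Low-ability type: stay at 0 → 80; mimic → 148 − 21.1 × 16.8 = -206.48. IC holds (80 ≥ -206.48).
High-ability type: signal → 148 − 7.2 × 16.8 = 27.04; deviate to 0 → 80. IC fails (27.04 < 80).
1 of 2 constraints hold, so this profile is not an equilibrium.

1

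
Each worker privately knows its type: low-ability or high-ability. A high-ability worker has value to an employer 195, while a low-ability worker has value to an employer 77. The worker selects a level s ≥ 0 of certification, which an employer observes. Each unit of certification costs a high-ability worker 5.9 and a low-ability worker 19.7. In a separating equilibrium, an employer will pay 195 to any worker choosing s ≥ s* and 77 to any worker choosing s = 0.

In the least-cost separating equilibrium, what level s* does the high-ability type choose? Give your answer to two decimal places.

A low-ability worker choosing s = 0 receives 77.
Imitating at s* instead would pay 195 at cost 19.7·s*, netting 195 − 19.7·s*.
Indifference: 77 = 195 − 19.7·s*, so s* = (195 − 77) / 19.7 ≈ 5.99.
At s* the low-ability type's incentive constraint just binds; the high-ability type strictly prefers s* since its per-unit cost is lower.

5.99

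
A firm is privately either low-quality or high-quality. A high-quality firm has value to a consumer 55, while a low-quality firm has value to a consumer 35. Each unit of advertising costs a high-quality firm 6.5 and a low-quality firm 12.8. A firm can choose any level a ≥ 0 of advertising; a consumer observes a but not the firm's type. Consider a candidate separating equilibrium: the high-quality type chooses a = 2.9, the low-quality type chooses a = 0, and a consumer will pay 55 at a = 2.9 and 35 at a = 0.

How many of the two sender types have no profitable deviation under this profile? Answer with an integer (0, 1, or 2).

Low-quality type: stay at 0 → 35; mimic → 55 − 12.8 × 2.9 = 17.88. IC holds (35 ≥ 17.88).
High-quality type: signal → 55 − 6.5 × 2.9 = 36.15; deviate to 0 → 35. IC holds (36.15 ≥ 35).
2 of 2 constraints hold, so this is a separating equilibrium.

2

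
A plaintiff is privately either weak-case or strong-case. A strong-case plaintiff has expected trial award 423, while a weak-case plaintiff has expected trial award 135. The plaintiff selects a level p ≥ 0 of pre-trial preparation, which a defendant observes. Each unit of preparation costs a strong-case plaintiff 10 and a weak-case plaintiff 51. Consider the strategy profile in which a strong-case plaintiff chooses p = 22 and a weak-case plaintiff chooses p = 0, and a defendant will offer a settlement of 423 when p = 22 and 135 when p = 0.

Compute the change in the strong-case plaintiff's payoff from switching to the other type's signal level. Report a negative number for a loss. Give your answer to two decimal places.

Playing p = 22 the strong-case plaintiff receives 423 − 10 × 22 = 203.
Deviating to p = 0 yields 135 instead.
Gain from deviating: 135 − 203 = -68.00.
The gain is negative, so the strong-case type's incentive-compatibility constraint is satisfied.

-68.00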